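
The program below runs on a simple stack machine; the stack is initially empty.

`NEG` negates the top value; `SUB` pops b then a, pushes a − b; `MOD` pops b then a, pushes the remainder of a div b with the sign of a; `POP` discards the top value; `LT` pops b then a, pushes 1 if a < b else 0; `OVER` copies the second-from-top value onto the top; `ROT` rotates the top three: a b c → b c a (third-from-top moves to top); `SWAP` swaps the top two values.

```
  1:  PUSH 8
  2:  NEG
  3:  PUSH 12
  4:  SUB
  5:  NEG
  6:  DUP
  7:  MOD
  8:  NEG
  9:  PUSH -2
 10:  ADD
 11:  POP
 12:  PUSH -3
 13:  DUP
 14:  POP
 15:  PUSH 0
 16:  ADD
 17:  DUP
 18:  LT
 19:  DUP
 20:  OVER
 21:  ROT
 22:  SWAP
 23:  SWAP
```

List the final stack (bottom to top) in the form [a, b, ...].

PUSH 8  -> [8]
NEG     -> [-8]
PUSH 12 -> [-8, 12]
SUB     -> [-20]
NEG     -> [20]
DUP     -> [20, 20]
MOD     -> [0]
NEG     -> [0]
PUSH -2 -> [0, -2]
ADD     -> [-2]
POP     -> []
PUSH -3 -> [-3]
DUP     -> [-3, -3]
POP     -> [-3]
PUSH 0  -> [-3, 0]
ADD     -> [-3]
DUP     -> [-3, -3]
LT      -> [0]
DUP     -> [0, 0]
OVER    -> [0, 0, 0]
ROT     -> [0, 0, 0]
SWAP    -> [0, 0, 0]
SWAP    -> [0, 0, 0]

[0, 0, 0]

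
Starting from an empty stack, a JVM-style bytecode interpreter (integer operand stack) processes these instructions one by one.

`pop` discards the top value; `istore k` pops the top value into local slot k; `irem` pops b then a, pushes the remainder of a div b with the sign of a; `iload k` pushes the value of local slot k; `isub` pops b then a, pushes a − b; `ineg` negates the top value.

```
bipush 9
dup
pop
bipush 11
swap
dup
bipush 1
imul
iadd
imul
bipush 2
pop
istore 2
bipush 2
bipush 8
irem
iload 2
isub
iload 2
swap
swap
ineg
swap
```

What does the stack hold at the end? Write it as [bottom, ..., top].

[-198, -196]

bipush 9  -> 9
dup       -> 9 9
pop       -> 9
bipush 11 -> 9 11
swap      -> 11 9
dup       -> 11 9 9
bipush 1  -> 11 9 9 1
imul      -> 11 9 9
iadd      -> 11 18
imul      -> 198
bipush 2  -> 198 2
pop       -> 198
istore 2  -> (empty)
bipush 2  -> 2
bipush 8  -> 2 8
irem      -> 2
iload 2   -> 2 198
isub      -> -196
iload 2   -> -196 198
swap      -> 198 -196
swap      -> -196 198
ineg      -> -196 -198
swap      -> -198 -196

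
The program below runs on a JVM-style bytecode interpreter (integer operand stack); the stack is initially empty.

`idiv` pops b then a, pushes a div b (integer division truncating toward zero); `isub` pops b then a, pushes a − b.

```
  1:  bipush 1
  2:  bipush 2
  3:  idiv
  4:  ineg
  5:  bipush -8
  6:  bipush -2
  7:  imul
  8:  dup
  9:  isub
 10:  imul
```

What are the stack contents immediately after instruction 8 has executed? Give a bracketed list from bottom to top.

bipush 1   1
bipush 2   1 2
idiv       0
ineg       0
bipush -8  0 -8
bipush -2  0 -8 -2
imul       0 16
dup        0 16 16

[0, 16, 16]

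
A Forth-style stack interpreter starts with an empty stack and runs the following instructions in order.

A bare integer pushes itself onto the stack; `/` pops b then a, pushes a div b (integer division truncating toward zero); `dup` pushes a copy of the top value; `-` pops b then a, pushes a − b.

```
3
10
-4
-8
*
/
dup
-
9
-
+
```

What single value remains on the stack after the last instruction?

3   : [3]
10  : [3, 10]
-4  : [3, 10, -4]
-8  : [3, 10, -4, -8]
*   : [3, 10, 32]
/   : [3, 0]
dup : [3, 0, 0]
-   : [3, 0]
9   : [3, 0, 9]
-   : [3, -9]
+   : [-6]

-6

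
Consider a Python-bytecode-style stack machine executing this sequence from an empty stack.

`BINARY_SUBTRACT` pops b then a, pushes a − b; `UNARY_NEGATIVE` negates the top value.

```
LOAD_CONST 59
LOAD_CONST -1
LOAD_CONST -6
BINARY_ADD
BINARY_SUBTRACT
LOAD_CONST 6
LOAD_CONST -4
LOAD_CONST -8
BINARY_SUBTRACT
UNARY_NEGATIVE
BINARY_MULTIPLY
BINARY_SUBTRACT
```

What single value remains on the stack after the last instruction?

LOAD_CONST 59    [59]
LOAD_CONST -1    [59, -1]
LOAD_CONST -6    [59, -1, -6]
BINARY_ADD       [59, -7]
BINARY_SUBTRACT  [66]
LOAD_CONST 6     [66, 6]
LOAD_CONST -4    [66, 6, -4]
LOAD_CONST -8    [66, 6, -4, -8]
BINARY_SUBTRACT  [66, 6, 4]
UNARY_NEGATIVE   [66, 6, -4]
BINARY_MULTIPLY  [66, -24]
BINARY_SUBTRACT  [90]

90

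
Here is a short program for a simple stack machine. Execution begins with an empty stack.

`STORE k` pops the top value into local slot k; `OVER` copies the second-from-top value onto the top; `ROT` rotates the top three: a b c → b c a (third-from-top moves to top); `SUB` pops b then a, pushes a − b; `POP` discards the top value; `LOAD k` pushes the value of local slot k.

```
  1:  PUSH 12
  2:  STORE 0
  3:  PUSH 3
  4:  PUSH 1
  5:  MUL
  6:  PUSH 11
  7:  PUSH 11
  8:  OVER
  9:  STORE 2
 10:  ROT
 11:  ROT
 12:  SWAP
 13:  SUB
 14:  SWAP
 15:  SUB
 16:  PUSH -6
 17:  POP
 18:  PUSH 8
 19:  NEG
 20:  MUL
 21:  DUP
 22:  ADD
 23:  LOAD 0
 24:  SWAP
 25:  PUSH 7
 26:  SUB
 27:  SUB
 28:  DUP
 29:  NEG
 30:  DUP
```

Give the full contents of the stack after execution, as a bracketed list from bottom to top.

[-29, 29, 29]

PUSH 12 -> [12]
STORE 0 -> []
PUSH 3  -> [3]
PUSH 1  -> [3, 1]
MUL     -> [3]
PUSH 11 -> [3, 11]
PUSH 11 -> [3, 11, 11]
OVER    -> [3, 11, 11, 11]
STORE 2 -> [3, 11, 11]
ROT     -> [11, 11, 3]
ROT     -> [11, 3, 11]
SWAP    -> [11, 11, 3]
SUB     -> [11, 8]
SWAP    -> [8, 11]
SUB     -> [-3]
PUSH -6 -> [-3, -6]
POP     -> [-3]
PUSH 8  -> [-3, 8]
NEG     -> [-3, -8]
MUL     -> [24]
DUP     -> [24, 24]
ADD     -> [48]
LOAD 0  -> [48, 12]
SWAP    -> [12, 48]
PUSH 7  -> [12, 48, 7]
SUB     -> [12, 41]
SUB     -> [-29]
DUP     -> [-29, -29]
NEG     -> [-29, 29]
DUP     -> [-29, 29, 29]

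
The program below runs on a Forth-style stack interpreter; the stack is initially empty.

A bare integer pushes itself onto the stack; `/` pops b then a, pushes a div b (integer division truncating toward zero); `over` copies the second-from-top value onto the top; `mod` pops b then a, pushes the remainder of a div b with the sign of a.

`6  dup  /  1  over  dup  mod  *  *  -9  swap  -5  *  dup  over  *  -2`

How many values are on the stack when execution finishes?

4

6    : 6
dup  : 6 6
/    : 1
1    : 1 1
over : 1 1 1
dup  : 1 1 1 1
mod  : 1 1 0
*    : 1 0
*    : 0
-9   : 0 -9
swap : -9 0
-5   : -9 0 -5
*    : -9 0
dup  : -9 0 0
over : -9 0 0 0
*    : -9 0 0
-2   : -9 0 0 -2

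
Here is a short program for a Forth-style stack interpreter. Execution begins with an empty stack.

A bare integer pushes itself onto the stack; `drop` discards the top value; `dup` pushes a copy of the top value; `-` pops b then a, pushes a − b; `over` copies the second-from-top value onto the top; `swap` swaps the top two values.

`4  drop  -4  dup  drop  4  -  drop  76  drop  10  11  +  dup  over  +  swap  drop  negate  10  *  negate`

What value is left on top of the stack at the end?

420

4      -> 4
drop   -> (empty)
-4     -> -4
dup    -> -4 -4
drop   -> -4
4      -> -4 4
-      -> -8
drop   -> (empty)
76     -> 76
drop   -> (empty)
10     -> 10
11     -> 10 11
+      -> 21
dup    -> 21 21
over   -> 21 21 21
+      -> 21 42
swap   -> 42 21
drop   -> 42
negate -> -42
10     -> -42 10
*      -> -420
negate -> 420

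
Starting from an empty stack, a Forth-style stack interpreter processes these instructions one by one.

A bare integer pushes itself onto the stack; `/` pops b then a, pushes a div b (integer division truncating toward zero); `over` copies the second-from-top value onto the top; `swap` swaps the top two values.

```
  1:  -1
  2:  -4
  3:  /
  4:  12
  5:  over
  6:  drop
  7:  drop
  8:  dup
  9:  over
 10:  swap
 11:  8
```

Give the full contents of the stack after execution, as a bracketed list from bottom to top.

-1   → [-1]
-4   → [-1, -4]
/    → [0]
12   → [0, 12]
over → [0, 12, 0]
drop → [0, 12]
drop → [0]
dup  → [0, 0]
over → [0, 0, 0]
swap → [0, 0, 0]
8    → [0, 0, 0, 8]

[0, 0, 0, 8]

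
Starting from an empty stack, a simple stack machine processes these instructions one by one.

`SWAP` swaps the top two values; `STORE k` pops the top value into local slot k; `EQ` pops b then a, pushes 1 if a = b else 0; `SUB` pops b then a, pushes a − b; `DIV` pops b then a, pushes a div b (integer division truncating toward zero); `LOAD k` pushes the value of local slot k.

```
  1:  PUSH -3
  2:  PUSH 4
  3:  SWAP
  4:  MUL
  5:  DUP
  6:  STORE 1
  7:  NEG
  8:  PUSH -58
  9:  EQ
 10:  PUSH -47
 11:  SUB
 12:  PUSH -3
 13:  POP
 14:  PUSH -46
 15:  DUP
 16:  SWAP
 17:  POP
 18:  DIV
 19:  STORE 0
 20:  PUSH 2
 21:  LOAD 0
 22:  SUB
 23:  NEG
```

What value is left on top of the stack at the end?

-3

PUSH -3   [-3]
PUSH 4    [-3, 4]
SWAP      [4, -3]
MUL       [-12]
DUP       [-12, -12]
STORE 1   [-12]
NEG       [12]
PUSH -58  [12, -58]
EQ        [0]
PUSH -47  [0, -47]
SUB       [47]
PUSH -3   [47, -3]
POP       [47]
PUSH -46  [47, -46]
DUP       [47, -46, -46]
SWAP      [47, -46, -46]
POP       [47, -46]
DIV       [-1]
STORE 0   []
PUSH 2    [2]
LOAD 0    [2, -1]
SUB       [3]
NEG       [-3]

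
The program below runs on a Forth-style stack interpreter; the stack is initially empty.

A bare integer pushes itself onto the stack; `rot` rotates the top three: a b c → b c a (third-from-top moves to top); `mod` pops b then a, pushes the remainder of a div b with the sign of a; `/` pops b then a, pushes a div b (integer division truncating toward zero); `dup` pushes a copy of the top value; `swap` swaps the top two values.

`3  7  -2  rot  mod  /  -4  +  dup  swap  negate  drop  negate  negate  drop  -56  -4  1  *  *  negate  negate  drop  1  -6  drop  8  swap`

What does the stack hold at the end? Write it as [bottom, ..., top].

[8, 1]

3      : 3
7      : 3 7
-2     : 3 7 -2
rot    : 7 -2 3
mod    : 7 -2
/      : -3
-4     : -3 -4
+      : -7
dup    : -7 -7
swap   : -7 -7
negate : -7 7
drop   : -7
negate : 7
negate : -7
drop   : (empty)
-56    : -56
-4     : -56 -4
1      : -56 -4 1
*      : -56 -4
*      : 224
negate : -224
negate : 224
drop   : (empty)
1      : 1
-6     : 1 -6
drop   : 1
8      : 1 8
swap   : 8 1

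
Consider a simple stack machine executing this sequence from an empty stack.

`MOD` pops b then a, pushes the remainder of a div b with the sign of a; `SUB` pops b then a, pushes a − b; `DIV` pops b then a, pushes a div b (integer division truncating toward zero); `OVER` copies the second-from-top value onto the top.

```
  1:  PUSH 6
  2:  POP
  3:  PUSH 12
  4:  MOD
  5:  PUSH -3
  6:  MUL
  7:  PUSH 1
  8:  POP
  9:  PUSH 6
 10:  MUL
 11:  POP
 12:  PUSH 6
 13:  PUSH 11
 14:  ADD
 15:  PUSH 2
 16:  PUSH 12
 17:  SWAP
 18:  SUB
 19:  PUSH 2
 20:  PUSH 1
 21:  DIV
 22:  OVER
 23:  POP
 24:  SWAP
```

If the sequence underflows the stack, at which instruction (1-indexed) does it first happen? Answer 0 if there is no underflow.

PUSH 6  : [6]
POP     : []
PUSH 12 : [12]
MOD  — needs 2 operands, stack has 1 → underflow

4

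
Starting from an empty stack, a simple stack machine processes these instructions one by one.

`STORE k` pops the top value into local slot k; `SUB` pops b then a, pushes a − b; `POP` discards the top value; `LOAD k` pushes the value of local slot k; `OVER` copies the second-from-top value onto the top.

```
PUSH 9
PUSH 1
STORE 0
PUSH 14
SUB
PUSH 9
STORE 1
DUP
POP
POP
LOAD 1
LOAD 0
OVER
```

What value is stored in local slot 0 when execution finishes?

1

PUSH 9  → [9]
PUSH 1  → [9, 1]
STORE 0 → [9]
PUSH 14 → [9, 14]
SUB     → [-5]
PUSH 9  → [-5, 9]
STORE 1 → [-5]
DUP     → [-5, -5]
POP     → [-5]
POP     → []
LOAD 1  → [9]
LOAD 0  → [9, 1]
OVER    → [9, 1, 9]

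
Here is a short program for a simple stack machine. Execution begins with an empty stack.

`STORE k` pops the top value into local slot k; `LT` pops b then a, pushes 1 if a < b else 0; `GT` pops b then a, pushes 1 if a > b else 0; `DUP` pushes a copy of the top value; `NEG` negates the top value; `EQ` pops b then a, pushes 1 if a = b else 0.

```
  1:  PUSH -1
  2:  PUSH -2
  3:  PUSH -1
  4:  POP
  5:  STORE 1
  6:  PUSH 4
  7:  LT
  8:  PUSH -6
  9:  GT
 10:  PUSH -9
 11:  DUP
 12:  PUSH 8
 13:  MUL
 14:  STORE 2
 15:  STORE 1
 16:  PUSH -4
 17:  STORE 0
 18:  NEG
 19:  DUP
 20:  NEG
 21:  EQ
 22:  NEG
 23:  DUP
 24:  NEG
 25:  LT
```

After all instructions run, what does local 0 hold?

PUSH -1 -> [-1]
PUSH -2 -> [-1, -2]
PUSH -1 -> [-1, -2, -1]
POP     -> [-1, -2]
STORE 1 -> [-1]
PUSH 4  -> [-1, 4]
LT      -> [1]
PUSH -6 -> [1, -6]
GT      -> [1]
PUSH -9 -> [1, -9]
DUP     -> [1, -9, -9]
PUSH 8  -> [1, -9, -9, 8]
MUL     -> [1, -9, -72]
STORE 2 -> [1, -9]
STORE 1 -> [1]
PUSH -4 -> [1, -4]
STORE 0 -> [1]
NEG     -> [-1]
DUP     -> [-1, -1]
NEG     -> [-1, 1]
EQ      -> [0]
NEG     -> [0]
DUP     -> [0, 0]
NEG     -> [0, 0]
LT      -> [0]

-4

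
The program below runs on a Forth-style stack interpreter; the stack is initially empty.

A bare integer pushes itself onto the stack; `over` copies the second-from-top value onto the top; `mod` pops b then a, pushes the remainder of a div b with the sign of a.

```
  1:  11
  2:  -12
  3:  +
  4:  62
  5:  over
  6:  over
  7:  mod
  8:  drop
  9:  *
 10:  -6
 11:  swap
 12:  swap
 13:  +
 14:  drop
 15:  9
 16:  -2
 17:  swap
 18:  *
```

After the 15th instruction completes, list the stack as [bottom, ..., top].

11   → [11]
-12  → [11, -12]
+    → [-1]
62   → [-1, 62]
over → [-1, 62, -1]
over → [-1, 62, -1, 62]
mod  → [-1, 62, -1]
drop → [-1, 62]
*    → [-62]
-6   → [-62, -6]
swap → [-6, -62]
swap → [-62, -6]
+    → [-68]
drop → []
9    → [9]

[9]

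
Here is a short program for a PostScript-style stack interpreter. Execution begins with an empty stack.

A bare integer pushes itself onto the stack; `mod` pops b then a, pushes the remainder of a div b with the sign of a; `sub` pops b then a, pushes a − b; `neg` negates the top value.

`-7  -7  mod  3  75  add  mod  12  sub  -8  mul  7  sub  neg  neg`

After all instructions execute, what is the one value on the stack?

-7  : -7
-7  : -7 -7
mod : 0
3   : 0 3
75  : 0 3 75
add : 0 78
mod : 0
12  : 0 12
sub : -12
-8  : -12 -8
mul : 96
7   : 96 7
sub : 89
neg : -89
neg : 89

89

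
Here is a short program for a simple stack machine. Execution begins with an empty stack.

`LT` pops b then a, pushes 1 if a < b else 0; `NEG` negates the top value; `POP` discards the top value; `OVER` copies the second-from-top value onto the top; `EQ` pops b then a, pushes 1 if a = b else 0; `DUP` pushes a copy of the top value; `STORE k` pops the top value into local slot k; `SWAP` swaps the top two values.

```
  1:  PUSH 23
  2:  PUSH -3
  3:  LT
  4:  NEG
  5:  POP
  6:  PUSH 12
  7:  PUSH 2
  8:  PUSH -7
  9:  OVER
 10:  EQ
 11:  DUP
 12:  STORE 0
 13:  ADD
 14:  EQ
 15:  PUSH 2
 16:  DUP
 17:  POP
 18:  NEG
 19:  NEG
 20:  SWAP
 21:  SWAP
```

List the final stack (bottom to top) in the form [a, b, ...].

PUSH 23  23
PUSH -3  23 -3
LT       0
NEG      0
POP      (empty)
PUSH 12  12
PUSH 2   12 2
PUSH -7  12 2 -7
OVER     12 2 -7 2
EQ       12 2 0
DUP      12 2 0 0
STORE 0  12 2 0
ADD      12 2
EQ       0
PUSH 2   0 2
DUP      0 2 2
POP      0 2
NEG      0 -2
NEG      0 2
SWAP     2 0
SWAP     0 2

[0, 2]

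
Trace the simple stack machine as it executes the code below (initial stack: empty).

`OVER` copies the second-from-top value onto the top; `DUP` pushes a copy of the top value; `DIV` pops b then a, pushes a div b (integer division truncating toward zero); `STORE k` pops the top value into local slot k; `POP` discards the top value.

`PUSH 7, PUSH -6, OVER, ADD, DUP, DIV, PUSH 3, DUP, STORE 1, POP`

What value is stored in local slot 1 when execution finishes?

3

PUSH 7  → [7]
PUSH -6 → [7, -6]
OVER    → [7, -6, 7]
ADD     → [7, 1]
DUP     → [7, 1, 1]
DIV     → [7, 1]
PUSH 3  → [7, 1, 3]
DUP     → [7, 1, 3, 3]
STORE 1 → [7, 1, 3]
POP     → [7, 1]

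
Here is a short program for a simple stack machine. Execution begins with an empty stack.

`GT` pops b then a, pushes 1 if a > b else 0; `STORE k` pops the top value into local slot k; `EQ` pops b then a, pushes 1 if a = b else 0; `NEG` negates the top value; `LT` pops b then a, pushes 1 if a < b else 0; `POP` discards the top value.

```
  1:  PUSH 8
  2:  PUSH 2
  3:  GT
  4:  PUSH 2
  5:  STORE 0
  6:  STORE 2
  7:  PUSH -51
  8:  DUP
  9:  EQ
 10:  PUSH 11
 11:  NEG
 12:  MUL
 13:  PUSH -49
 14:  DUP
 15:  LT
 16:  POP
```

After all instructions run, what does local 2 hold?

1

PUSH 8    8
PUSH 2    8 2
GT        1
PUSH 2    1 2
STORE 0   1
STORE 2   (empty)
PUSH -51  -51
DUP       -51 -51
EQ        1
PUSH 11   1 11
NEG       1 -11
MUL       -11
PUSH -49  -11 -49
DUP       -11 -49 -49
LT        -11 0
POP       -11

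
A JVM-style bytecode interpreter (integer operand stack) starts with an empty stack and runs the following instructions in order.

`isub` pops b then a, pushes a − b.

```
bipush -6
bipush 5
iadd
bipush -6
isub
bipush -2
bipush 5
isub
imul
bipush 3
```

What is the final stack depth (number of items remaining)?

bipush -6 → -6
bipush 5  → -6 5
iadd      → -1
bipush -6 → -1 -6
isub      → 5
bipush -2 → 5 -2
bipush 5  → 5 -2 5
isub      → 5 -7
imul      → -35
bipush 3  → -35 3

2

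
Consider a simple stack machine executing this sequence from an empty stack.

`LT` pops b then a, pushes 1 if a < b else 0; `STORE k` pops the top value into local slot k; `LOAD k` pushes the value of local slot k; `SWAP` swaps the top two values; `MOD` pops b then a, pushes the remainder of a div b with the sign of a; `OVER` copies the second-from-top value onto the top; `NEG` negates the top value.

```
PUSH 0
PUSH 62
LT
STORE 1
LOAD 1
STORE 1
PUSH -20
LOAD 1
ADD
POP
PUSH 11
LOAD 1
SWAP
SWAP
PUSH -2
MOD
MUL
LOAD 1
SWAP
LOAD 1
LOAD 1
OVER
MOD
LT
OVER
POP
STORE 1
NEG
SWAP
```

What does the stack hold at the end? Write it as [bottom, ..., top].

PUSH 0   -> [0]
PUSH 62  -> [0, 62]
LT       -> [1]
STORE 1  -> []
LOAD 1   -> [1]
STORE 1  -> []
PUSH -20 -> [-20]
LOAD 1   -> [-20, 1]
ADD      -> [-19]
POP      -> []
PUSH 11  -> [11]
LOAD 1   -> [11, 1]
SWAP     -> [1, 11]
SWAP     -> [11, 1]
PUSH -2  -> [11, 1, -2]
MOD      -> [11, 1]
MUL      -> [11]
LOAD 1   -> [11, 1]
SWAP     -> [1, 11]
LOAD 1   -> [1, 11, 1]
LOAD 1   -> [1, 11, 1, 1]
OVER     -> [1, 11, 1, 1, 1]
MOD      -> [1, 11, 1, 0]
LT       -> [1, 11, 0]
OVER     -> [1, 11, 0, 11]
POP      -> [1, 11, 0]
STORE 1  -> [1, 11]
NEG      -> [1, -11]
SWAP     -> [-11, 1]

[-11, 1]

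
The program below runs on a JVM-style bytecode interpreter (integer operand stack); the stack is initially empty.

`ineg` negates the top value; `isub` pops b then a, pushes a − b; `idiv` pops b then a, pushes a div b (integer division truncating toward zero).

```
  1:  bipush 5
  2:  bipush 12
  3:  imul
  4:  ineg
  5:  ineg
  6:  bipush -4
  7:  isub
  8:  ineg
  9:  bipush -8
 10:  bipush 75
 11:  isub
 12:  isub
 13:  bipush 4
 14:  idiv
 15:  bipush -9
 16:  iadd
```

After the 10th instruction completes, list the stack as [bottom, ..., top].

[-64, -8, 75]

bipush 5  : 5
bipush 12 : 5 12
imul      : 60
ineg      : -60
ineg      : 60
bipush -4 : 60 -4
isub      : 64
ineg      : -64
bipush -8 : -64 -8
bipush 75 : -64 -8 75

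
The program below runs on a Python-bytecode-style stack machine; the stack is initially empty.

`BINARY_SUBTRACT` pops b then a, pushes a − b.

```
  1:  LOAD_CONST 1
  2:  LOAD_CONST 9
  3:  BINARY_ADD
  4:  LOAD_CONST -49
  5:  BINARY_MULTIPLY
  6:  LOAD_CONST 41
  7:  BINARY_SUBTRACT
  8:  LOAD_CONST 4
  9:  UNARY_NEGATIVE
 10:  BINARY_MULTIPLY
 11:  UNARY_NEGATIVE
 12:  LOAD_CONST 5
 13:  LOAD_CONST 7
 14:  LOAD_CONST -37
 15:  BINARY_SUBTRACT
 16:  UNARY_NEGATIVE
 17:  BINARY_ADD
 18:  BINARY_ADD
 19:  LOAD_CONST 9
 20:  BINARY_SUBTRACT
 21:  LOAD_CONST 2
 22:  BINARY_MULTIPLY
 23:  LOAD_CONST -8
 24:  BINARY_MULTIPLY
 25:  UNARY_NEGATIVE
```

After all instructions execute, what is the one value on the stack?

LOAD_CONST 1    : [1]
LOAD_CONST 9    : [1, 9]
BINARY_ADD      : [10]
LOAD_CONST -49  : [10, -49]
BINARY_MULTIPLY : [-490]
LOAD_CONST 41   : [-490, 41]
BINARY_SUBTRACT : [-531]
LOAD_CONST 4    : [-531, 4]
UNARY_NEGATIVE  : [-531, -4]
BINARY_MULTIPLY : [2124]
UNARY_NEGATIVE  : [-2124]
LOAD_CONST 5    : [-2124, 5]
LOAD_CONST 7    : [-2124, 5, 7]
LOAD_CONST -37  : [-2124, 5, 7, -37]
BINARY_SUBTRACT : [-2124, 5, 44]
UNARY_NEGATIVE  : [-2124, 5, -44]
BINARY_ADD      : [-2124, -39]
BINARY_ADD      : [-2163]
LOAD_CONST 9    : [-2163, 9]
BINARY_SUBTRACT : [-2172]
LOAD_CONST 2    : [-2172, 2]
BINARY_MULTIPLY : [-4344]
LOAD_CONST -8   : [-4344, -8]
BINARY_MULTIPLY : [34752]
UNARY_NEGATIVE  : [-34752]

-34752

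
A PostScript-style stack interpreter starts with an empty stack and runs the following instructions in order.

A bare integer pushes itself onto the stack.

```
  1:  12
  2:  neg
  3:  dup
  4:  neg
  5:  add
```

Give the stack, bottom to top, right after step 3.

12   12
neg  -12
dup  -12 -12

[-12, -12]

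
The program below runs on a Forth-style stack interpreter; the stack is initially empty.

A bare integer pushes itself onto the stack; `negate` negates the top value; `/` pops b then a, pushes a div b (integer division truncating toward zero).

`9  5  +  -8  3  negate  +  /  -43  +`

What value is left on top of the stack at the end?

-44

9       9
5       9 5
+       14
-8      14 -8
3       14 -8 3
negate  14 -8 -3
+       14 -11
/       -1
-43     -1 -43
+       -44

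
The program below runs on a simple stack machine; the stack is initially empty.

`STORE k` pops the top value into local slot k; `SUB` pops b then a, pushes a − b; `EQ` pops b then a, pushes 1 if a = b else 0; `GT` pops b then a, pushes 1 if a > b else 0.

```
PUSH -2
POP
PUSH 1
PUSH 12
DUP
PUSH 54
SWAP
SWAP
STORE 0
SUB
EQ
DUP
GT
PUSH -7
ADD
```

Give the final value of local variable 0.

54

PUSH -2 -> -2
POP     -> (empty)
PUSH 1  -> 1
PUSH 12 -> 1 12
DUP     -> 1 12 12
PUSH 54 -> 1 12 12 54
SWAP    -> 1 12 54 12
SWAP    -> 1 12 12 54
STORE 0 -> 1 12 12
SUB     -> 1 0
EQ      -> 0
DUP     -> 0 0
GT      -> 0
PUSH -7 -> 0 -7
ADD     -> -7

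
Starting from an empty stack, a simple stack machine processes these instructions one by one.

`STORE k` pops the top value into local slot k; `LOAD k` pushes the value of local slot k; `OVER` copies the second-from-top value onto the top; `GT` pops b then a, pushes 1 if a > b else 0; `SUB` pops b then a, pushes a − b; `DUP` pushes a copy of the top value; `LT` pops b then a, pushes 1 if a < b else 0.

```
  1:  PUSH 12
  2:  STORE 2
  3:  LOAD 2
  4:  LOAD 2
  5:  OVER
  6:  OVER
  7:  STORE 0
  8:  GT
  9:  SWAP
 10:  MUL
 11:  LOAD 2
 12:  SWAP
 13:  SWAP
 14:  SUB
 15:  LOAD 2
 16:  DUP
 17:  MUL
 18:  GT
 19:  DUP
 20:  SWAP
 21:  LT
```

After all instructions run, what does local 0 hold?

PUSH 12 : 12
STORE 2 : (empty)
LOAD 2  : 12
LOAD 2  : 12 12
OVER    : 12 12 12
OVER    : 12 12 12 12
STORE 0 : 12 12 12
GT      : 12 0
SWAP    : 0 12
MUL     : 0
LOAD 2  : 0 12
SWAP    : 12 0
SWAP    : 0 12
SUB     : -12
LOAD 2  : -12 12
DUP     : -12 12 12
MUL     : -12 144
GT      : 0
DUP     : 0 0
SWAP    : 0 0
LT      : 0

12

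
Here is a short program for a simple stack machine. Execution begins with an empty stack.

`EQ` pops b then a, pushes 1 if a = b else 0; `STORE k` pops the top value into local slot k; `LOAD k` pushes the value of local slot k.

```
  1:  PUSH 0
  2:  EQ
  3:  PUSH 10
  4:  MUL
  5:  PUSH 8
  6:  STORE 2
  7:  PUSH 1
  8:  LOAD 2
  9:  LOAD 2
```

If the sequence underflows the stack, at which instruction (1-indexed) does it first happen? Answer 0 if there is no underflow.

PUSH 0 : [0]
EQ  — needs 2 operands, stack has 1 → underflow

2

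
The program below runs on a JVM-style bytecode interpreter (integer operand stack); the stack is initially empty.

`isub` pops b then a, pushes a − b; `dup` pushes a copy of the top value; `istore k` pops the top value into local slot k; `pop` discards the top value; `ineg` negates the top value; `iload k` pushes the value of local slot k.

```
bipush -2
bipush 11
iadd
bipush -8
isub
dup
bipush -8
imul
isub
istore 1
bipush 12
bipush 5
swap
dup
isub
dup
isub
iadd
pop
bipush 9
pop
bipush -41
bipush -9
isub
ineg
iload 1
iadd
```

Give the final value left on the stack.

bipush -2   -2
bipush 11   -2 11
iadd        9
bipush -8   9 -8
isub        17
dup         17 17
bipush -8   17 17 -8
imul        17 -136
isub        153
istore 1    (empty)
bipush 12   12
bipush 5    12 5
swap        5 12
dup         5 12 12
isub        5 0
dup         5 0 0
isub        5 0
iadd        5
pop         (empty)
bipush 9    9
pop         (empty)
bipush -41  -41
bipush -9   -41 -9
isub        -32
ineg        32
iload 1     32 153
iadd        185

185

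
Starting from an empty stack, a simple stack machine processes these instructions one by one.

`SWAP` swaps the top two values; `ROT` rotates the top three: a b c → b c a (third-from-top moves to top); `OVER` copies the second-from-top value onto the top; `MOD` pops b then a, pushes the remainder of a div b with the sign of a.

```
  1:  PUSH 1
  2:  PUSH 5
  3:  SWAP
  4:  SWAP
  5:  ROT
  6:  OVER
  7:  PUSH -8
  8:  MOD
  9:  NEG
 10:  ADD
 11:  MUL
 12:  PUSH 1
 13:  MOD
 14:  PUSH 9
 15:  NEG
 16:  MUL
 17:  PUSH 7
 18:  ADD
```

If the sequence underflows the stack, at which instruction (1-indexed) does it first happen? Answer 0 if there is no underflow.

PUSH 1 → [1]
PUSH 5 → [1, 5]
SWAP   → [5, 1]
SWAP   → [1, 5]
ROT  — needs 3 operands, stack has 2 → underflow

5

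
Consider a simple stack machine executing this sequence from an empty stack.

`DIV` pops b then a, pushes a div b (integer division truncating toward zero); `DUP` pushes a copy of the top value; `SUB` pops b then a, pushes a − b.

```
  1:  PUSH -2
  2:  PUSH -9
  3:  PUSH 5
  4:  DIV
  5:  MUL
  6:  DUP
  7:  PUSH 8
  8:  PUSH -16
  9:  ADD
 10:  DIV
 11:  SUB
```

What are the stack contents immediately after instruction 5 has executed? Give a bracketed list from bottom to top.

[2]

PUSH -2  [-2]
PUSH -9  [-2, -9]
PUSH 5   [-2, -9, 5]
DIV      [-2, -1]
MUL      [2]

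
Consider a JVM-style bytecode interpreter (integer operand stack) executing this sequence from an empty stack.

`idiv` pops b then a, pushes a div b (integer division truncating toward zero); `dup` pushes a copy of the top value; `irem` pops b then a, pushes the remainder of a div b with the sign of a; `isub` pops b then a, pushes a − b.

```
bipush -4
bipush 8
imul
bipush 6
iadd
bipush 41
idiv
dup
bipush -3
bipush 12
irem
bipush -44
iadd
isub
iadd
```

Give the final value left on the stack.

bipush -4  -> -4
bipush 8   -> -4 8
imul       -> -32
bipush 6   -> -32 6
iadd       -> -26
bipush 41  -> -26 41
idiv       -> 0
dup        -> 0 0
bipush -3  -> 0 0 -3
bipush 12  -> 0 0 -3 12
irem       -> 0 0 -3
bipush -44 -> 0 0 -3 -44
iadd       -> 0 0 -47
isub       -> 0 47
iadd       -> 47

47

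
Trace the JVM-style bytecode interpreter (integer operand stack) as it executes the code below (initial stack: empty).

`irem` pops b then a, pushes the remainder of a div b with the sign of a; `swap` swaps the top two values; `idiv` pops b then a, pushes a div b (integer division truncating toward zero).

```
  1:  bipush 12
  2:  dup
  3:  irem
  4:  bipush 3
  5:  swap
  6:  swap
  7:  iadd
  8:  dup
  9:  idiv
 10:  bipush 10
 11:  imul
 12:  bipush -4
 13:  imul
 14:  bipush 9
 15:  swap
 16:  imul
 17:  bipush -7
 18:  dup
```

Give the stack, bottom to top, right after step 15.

bipush 12  [12]
dup        [12, 12]
irem       [0]
bipush 3   [0, 3]
swap       [3, 0]
swap       [0, 3]
iadd       [3]
dup        [3, 3]
idiv       [1]
bipush 10  [1, 10]
imul       [10]
bipush -4  [10, -4]
imul       [-40]
bipush 9   [-40, 9]
swap       [9, -40]

[9, -40]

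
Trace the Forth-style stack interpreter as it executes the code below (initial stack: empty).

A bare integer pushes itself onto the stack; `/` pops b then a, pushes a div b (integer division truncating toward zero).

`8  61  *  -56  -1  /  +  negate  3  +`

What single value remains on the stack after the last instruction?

-541

8      → [8]
61     → [8, 61]
*      → [488]
-56    → [488, -56]
-1     → [488, -56, -1]
/      → [488, 56]
+      → [544]
negate → [-544]
3      → [-544, 3]
+      → [-541]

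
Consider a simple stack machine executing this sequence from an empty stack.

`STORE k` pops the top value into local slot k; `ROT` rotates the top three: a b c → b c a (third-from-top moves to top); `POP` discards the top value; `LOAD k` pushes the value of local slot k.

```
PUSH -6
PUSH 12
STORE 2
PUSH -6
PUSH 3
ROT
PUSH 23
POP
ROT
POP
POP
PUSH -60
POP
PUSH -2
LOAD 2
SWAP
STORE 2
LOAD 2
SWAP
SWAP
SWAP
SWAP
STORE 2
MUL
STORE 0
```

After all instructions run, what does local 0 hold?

36

PUSH -6   -6
PUSH 12   -6 12
STORE 2   -6
PUSH -6   -6 -6
PUSH 3    -6 -6 3
ROT       -6 3 -6
PUSH 23   -6 3 -6 23
POP       -6 3 -6
ROT       3 -6 -6
POP       3 -6
POP       3
PUSH -60  3 -60
POP       3
PUSH -2   3 -2
LOAD 2    3 -2 12
SWAP      3 12 -2
STORE 2   3 12
LOAD 2    3 12 -2
SWAP      3 -2 12
SWAP      3 12 -2
SWAP      3 -2 12
SWAP      3 12 -2
STORE 2   3 12
MUL       36
STORE 0   (empty)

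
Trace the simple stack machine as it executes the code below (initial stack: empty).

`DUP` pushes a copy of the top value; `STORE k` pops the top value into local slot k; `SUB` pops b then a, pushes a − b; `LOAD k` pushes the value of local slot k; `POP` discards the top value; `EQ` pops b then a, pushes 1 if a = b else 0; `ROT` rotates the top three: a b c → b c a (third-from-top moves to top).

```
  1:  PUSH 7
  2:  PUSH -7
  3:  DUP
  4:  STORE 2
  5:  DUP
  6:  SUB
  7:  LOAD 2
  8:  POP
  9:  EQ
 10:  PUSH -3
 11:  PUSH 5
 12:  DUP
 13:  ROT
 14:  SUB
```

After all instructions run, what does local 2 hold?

-7

PUSH 7  : [7]
PUSH -7 : [7, -7]
DUP     : [7, -7, -7]
STORE 2 : [7, -7]
DUP     : [7, -7, -7]
SUB     : [7, 0]
LOAD 2  : [7, 0, -7]
POP     : [7, 0]
EQ      : [0]
PUSH -3 : [0, -3]
PUSH 5  : [0, -3, 5]
DUP     : [0, -3, 5, 5]
ROT     : [0, 5, 5, -3]
SUB     : [0, 5, 8]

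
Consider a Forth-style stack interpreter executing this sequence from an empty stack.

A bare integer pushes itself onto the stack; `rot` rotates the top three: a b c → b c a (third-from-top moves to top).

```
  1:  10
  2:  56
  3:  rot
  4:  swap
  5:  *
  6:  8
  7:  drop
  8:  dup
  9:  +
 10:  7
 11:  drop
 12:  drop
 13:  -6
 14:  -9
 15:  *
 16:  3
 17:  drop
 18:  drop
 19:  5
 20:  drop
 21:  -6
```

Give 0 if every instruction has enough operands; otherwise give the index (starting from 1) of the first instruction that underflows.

3

10  [10]
56  [10, 56]
rot  — needs 3 operands, stack has 2 → underflow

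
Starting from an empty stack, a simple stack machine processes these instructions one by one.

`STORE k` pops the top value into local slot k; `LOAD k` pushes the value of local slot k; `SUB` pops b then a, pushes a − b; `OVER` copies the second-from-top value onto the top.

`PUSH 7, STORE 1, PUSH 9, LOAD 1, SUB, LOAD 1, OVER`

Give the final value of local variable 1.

7

PUSH 7  → [7]
STORE 1 → []
PUSH 9  → [9]
LOAD 1  → [9, 7]
SUB     → [2]
LOAD 1  → [2, 7]
OVER    → [2, 7, 2]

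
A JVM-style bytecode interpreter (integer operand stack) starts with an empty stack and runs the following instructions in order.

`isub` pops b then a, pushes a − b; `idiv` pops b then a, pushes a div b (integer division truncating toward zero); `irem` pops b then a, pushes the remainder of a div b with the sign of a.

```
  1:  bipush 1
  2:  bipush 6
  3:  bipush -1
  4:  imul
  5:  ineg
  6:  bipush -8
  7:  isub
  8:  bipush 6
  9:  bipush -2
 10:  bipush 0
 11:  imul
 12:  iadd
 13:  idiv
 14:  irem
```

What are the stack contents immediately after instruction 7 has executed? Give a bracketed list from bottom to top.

[1, 14]

bipush 1   1
bipush 6   1 6
bipush -1  1 6 -1
imul       1 -6
ineg       1 6
bipush -8  1 6 -8
isub       1 14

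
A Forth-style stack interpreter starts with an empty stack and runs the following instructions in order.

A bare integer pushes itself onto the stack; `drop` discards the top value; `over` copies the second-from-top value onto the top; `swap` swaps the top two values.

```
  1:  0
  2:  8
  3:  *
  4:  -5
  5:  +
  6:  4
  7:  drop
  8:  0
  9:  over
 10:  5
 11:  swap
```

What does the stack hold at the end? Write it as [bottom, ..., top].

0    -> 0
8    -> 0 8
*    -> 0
-5   -> 0 -5
+    -> -5
4    -> -5 4
drop -> -5
0    -> -5 0
over -> -5 0 -5
5    -> -5 0 -5 5
swap -> -5 0 5 -5

[-5, 0, 5, -5]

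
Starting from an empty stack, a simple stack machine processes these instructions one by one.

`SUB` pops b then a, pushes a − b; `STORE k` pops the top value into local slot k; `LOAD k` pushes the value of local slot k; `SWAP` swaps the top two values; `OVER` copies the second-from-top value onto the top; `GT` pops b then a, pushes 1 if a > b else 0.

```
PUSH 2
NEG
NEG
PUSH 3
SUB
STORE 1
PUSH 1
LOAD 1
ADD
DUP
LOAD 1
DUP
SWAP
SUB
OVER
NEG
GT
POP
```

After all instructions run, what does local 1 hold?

PUSH 2  → [2]
NEG     → [-2]
NEG     → [2]
PUSH 3  → [2, 3]
SUB     → [-1]
STORE 1 → []
PUSH 1  → [1]
LOAD 1  → [1, -1]
ADD     → [0]
DUP     → [0, 0]
LOAD 1  → [0, 0, -1]
DUP     → [0, 0, -1, -1]
SWAP    → [0, 0, -1, -1]
SUB     → [0, 0, 0]
OVER    → [0, 0, 0, 0]
NEG     → [0, 0, 0, 0]
GT      → [0, 0, 0]
POP     → [0, 0]

-1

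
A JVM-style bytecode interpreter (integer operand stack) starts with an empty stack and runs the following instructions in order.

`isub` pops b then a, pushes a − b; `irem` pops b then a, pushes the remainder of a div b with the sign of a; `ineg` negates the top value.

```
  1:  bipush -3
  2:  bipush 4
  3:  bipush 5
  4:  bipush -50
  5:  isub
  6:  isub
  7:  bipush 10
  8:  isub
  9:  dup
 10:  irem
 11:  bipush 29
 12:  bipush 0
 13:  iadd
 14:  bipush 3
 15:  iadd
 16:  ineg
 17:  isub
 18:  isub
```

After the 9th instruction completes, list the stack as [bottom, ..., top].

bipush -3  -> -3
bipush 4   -> -3 4
bipush 5   -> -3 4 5
bipush -50 -> -3 4 5 -50
isub       -> -3 4 55
isub       -> -3 -51
bipush 10  -> -3 -51 10
isub       -> -3 -61
dup        -> -3 -61 -61

[-3, -61, -61]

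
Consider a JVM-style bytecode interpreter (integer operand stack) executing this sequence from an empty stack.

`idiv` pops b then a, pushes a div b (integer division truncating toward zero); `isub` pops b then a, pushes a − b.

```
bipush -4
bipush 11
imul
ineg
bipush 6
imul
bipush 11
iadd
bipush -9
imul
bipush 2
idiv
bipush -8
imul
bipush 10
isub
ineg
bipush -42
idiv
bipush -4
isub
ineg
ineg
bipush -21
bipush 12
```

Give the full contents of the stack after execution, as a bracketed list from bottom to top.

bipush -4  → [-4]
bipush 11  → [-4, 11]
imul       → [-44]
ineg       → [44]
bipush 6   → [44, 6]
imul       → [264]
bipush 11  → [264, 11]
iadd       → [275]
bipush -9  → [275, -9]
imul       → [-2475]
bipush 2   → [-2475, 2]
idiv       → [-1237]
bipush -8  → [-1237, -8]
imul       → [9896]
bipush 10  → [9896, 10]
isub       → [9886]
ineg       → [-9886]
bipush -42 → [-9886, -42]
idiv       → [235]
bipush -4  → [235, -4]
isub       → [239]
ineg       → [-239]
ineg       → [239]
bipush -21 → [239, -21]
bipush 12  → [239, -21, 12]

[239, -21, 12]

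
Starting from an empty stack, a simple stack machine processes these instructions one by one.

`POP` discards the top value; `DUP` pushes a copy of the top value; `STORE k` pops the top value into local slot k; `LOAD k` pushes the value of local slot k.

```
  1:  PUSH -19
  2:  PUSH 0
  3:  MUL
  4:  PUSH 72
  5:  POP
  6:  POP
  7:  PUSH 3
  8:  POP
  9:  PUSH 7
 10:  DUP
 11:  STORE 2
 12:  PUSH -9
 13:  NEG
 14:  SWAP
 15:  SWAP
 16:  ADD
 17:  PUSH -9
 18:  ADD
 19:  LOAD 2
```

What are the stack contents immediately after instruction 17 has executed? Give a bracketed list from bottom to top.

PUSH -19 -> [-19]
PUSH 0   -> [-19, 0]
MUL      -> [0]
PUSH 72  -> [0, 72]
POP      -> [0]
POP      -> []
PUSH 3   -> [3]
POP      -> []
PUSH 7   -> [7]
DUP      -> [7, 7]
STORE 2  -> [7]
PUSH -9  -> [7, -9]
NEG      -> [7, 9]
SWAP     -> [9, 7]
SWAP     -> [7, 9]
ADD      -> [16]
PUSH -9  -> [16, -9]

[16, -9]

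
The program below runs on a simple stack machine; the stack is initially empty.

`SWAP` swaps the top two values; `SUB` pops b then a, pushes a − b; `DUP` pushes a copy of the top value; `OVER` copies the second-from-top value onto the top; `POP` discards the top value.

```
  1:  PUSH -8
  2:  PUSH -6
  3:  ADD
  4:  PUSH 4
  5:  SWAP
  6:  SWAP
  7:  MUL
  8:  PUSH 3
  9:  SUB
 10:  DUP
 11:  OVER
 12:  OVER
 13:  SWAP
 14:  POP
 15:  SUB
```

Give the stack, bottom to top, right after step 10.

[-59, -59]

PUSH -8 → -8
PUSH -6 → -8 -6
ADD     → -14
PUSH 4  → -14 4
SWAP    → 4 -14
SWAP    → -14 4
MUL     → -56
PUSH 3  → -56 3
SUB     → -59
DUP     → -59 -59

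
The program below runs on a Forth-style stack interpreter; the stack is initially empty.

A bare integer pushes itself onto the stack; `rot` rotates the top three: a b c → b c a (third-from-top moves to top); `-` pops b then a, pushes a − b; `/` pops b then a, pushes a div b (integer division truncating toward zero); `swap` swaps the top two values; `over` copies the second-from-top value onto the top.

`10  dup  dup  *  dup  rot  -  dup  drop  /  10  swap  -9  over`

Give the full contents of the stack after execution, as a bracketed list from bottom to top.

10    10
dup   10 10
dup   10 10 10
*     10 100
dup   10 100 100
rot   100 100 10
-     100 90
dup   100 90 90
drop  100 90
/     1
10    1 10
swap  10 1
-9    10 1 -9
over  10 1 -9 1

[10, 1, -9, 1]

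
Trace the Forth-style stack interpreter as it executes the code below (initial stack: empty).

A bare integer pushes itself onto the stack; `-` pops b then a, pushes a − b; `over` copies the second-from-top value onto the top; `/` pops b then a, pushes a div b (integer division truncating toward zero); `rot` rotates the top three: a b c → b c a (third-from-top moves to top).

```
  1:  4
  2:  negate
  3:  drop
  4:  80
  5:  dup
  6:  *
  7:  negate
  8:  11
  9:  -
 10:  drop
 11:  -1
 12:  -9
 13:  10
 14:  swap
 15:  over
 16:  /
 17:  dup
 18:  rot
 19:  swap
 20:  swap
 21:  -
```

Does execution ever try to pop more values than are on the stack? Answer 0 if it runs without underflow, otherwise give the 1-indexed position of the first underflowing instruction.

0

4      → 4
negate → -4
drop   → (empty)
80     → 80
dup    → 80 80
*      → 6400
negate → -6400
11     → -6400 11
-      → -6411
drop   → (empty)
-1     → -1
-9     → -1 -9
10     → -1 -9 10
swap   → -1 10 -9
over   → -1 10 -9 10
/      → -1 10 0
dup    → -1 10 0 0
rot    → -1 0 0 10
swap   → -1 0 10 0
swap   → -1 0 0 10
-      → -1 0 -10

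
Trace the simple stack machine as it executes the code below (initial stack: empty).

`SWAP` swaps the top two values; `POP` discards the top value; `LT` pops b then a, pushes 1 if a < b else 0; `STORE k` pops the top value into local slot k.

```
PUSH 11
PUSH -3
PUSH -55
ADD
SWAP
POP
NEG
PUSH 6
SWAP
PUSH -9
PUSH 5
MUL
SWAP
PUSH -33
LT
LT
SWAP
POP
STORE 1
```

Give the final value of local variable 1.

1

PUSH 11  -> [11]
PUSH -3  -> [11, -3]
PUSH -55 -> [11, -3, -55]
ADD      -> [11, -58]
SWAP     -> [-58, 11]
POP      -> [-58]
NEG      -> [58]
PUSH 6   -> [58, 6]
SWAP     -> [6, 58]
PUSH -9  -> [6, 58, -9]
PUSH 5   -> [6, 58, -9, 5]
MUL      -> [6, 58, -45]
SWAP     -> [6, -45, 58]
PUSH -33 -> [6, -45, 58, -33]
LT       -> [6, -45, 0]
LT       -> [6, 1]
SWAP     -> [1, 6]
POP      -> [1]
STORE 1  -> []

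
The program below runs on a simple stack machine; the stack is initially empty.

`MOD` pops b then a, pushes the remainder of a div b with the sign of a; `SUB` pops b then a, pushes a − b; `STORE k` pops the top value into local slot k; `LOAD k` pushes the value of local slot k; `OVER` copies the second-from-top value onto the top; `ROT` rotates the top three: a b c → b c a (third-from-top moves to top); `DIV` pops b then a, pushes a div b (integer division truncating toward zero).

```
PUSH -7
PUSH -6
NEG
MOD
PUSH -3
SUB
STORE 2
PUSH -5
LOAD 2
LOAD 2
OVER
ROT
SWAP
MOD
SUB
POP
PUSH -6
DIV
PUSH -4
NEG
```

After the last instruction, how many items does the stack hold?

PUSH -7 → [-7]
PUSH -6 → [-7, -6]
NEG     → [-7, 6]
MOD     → [-1]
PUSH -3 → [-1, -3]
SUB     → [2]
STORE 2 → []
PUSH -5 → [-5]
LOAD 2  → [-5, 2]
LOAD 2  → [-5, 2, 2]
OVER    → [-5, 2, 2, 2]
ROT     → [-5, 2, 2, 2]
SWAP    → [-5, 2, 2, 2]
MOD     → [-5, 2, 0]
SUB     → [-5, 2]
POP     → [-5]
PUSH -6 → [-5, -6]
DIV     → [0]
PUSH -4 → [0, -4]
NEG     → [0, 4]

2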